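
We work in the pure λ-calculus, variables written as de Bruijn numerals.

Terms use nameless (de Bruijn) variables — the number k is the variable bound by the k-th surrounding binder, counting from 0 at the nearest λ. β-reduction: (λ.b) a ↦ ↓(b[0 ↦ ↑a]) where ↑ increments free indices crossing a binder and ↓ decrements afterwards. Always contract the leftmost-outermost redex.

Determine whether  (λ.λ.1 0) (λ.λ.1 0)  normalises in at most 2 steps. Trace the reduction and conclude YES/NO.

  start: (λ.λ.1 0) (λ.λ.1 0)
  →1  λ.(λ.λ.1 0) 0
  →2  λ.λ.1 0

Answer: YES — reaches normal form λ.λ.1 0 in 2 ≤ 2 steps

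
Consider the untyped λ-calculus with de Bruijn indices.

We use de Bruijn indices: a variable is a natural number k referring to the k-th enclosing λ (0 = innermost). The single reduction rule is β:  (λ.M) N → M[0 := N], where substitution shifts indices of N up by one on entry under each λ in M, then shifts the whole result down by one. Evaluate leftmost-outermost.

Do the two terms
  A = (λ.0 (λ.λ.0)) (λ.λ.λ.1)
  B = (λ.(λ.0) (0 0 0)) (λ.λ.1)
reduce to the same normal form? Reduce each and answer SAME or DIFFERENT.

Answer: SAME — A ⇓ λ.λ.1, B ⇓ λ.λ.1

Derivation:
Term A:
  start: (λ.0 (λ.λ.0)) (λ.λ.λ.1)
  step 1: (λ.λ.λ.1) (λ.λ.0)
  step 2: λ.λ.1

Term B:
  start: (λ.(λ.0) (0 0 0)) (λ.λ.1)
  step 1: (λ.0) ((λ.λ.1) (λ.λ.1) (λ.λ.1))
  step 2: (λ.λ.1) (λ.λ.1) (λ.λ.1)
  step 3: (λ.λ.λ.1) (λ.λ.1)
  step 4: λ.λ.1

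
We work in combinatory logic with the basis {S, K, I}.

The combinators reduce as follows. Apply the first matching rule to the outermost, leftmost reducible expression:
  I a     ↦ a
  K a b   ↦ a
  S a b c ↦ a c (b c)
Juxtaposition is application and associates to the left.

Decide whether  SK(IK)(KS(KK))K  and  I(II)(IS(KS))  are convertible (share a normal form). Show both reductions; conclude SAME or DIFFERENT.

Answer: DIFFERENT — A ⇓ SK, B ⇓ S(KS)

Working:
Term A:
  start: SK(IK)(KS(KK))K
  →1  K(KS(KK))(IK(KS(KK)))K
  →2  KS(KK)K
  →3  SK

Term B:
  start: I(II)(IS(KS))
  →1  II(IS(KS))
  →2  I(IS(KS))
  →3  IS(KS)
  →4  S(KS)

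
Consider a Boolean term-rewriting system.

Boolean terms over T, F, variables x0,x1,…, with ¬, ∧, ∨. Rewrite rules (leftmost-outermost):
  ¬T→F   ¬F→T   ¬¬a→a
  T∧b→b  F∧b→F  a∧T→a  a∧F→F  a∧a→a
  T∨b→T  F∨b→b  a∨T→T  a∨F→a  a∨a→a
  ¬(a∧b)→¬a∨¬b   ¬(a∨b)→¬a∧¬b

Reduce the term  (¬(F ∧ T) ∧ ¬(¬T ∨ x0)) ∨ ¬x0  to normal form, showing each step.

Answer: normal form = ¬x0  (in 8 steps)

Reduction:
  start: (¬(F ∧ T) ∧ ¬(¬T ∨ x0)) ∨ ¬x0
  [1] ((¬F ∨ ¬T) ∧ ¬(¬T ∨ x0)) ∨ ¬x0
  [2] ((T ∨ ¬T) ∧ ¬(¬T ∨ x0)) ∨ ¬x0
  [3] (T ∧ ¬(¬T ∨ x0)) ∨ ¬x0
  [4] ¬(¬T ∨ x0) ∨ ¬x0
  [5] (¬¬T ∧ ¬x0) ∨ ¬x0
  [6] (T ∧ ¬x0) ∨ ¬x0
  [7] ¬x0 ∨ ¬x0
  [8] ¬x0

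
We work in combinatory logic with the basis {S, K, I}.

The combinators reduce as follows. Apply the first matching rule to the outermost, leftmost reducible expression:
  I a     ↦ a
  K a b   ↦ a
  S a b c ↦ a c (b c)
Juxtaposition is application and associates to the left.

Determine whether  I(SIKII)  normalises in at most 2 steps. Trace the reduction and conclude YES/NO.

Answer: NO — after 2 steps the term is II(KI)I, not yet normal

Derivation:
  start: I(SIKII)
  [1] SIKII
  [2] II(KI)I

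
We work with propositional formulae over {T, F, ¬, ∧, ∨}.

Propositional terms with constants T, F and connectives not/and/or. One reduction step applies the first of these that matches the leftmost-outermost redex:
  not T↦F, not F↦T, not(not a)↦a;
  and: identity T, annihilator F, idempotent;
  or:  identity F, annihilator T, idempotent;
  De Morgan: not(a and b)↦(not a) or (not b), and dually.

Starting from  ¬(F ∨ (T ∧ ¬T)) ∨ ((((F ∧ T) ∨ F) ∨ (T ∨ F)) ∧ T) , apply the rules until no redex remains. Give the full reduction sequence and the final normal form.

Answer: normal form = T  (in 8 steps)

Working:
  start: ¬(F ∨ (T ∧ ¬T)) ∨ ((((F ∧ T) ∨ F) ∨ (T ∨ F)) ∧ T)
  →1  (¬F ∧ ¬(T ∧ ¬T)) ∨ ((((F ∧ T) ∨ F) ∨ (T ∨ F)) ∧ T)
  →2  (T ∧ ¬(T ∧ ¬T)) ∨ ((((F ∧ T) ∨ F) ∨ (T ∨ F)) ∧ T)
  →3  ¬(T ∧ ¬T) ∨ ((((F ∧ T) ∨ F) ∨ (T ∨ F)) ∧ T)
  →4  (¬T ∨ ¬¬T) ∨ ((((F ∧ T) ∨ F) ∨ (T ∨ F)) ∧ T)
  →5  (F ∨ ¬¬T) ∨ ((((F ∧ T) ∨ F) ∨ (T ∨ F)) ∧ T)
  →6  ¬¬T ∨ ((((F ∧ T) ∨ F) ∨ (T ∨ F)) ∧ T)
  →7  T ∨ ((((F ∧ T) ∨ F) ∨ (T ∨ F)) ∧ T)
  →8  T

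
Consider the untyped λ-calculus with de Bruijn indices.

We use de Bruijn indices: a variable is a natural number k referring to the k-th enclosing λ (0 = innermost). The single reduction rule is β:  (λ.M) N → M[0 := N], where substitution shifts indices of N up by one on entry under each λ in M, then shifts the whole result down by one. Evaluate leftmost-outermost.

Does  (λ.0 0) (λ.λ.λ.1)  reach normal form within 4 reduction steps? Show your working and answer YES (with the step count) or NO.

  start: (λ.0 0) (λ.λ.λ.1)
  step 1: (λ.λ.λ.1) (λ.λ.λ.1)
  step 2: λ.λ.1

Answer: YES — reaches normal form λ.λ.1 in 2 ≤ 4 steps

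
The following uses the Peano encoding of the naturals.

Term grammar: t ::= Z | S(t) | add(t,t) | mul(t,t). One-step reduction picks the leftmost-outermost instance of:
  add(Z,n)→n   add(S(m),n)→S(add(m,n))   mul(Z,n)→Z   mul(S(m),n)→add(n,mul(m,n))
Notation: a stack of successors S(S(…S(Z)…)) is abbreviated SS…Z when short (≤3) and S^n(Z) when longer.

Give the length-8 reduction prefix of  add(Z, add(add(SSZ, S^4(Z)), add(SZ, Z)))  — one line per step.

  start: add(Z, add(add(SSZ, S^4(Z)), add(SZ, Z)))
  [1] add(add(SSZ, S^4(Z)), add(SZ, Z))
  [2] add(S(add(SZ, S^4(Z))), add(SZ, Z))
  [3] S(add(add(SZ, S^4(Z)), add(SZ, Z)))
  [4] S(add(S(add(Z, S^4(Z))), add(SZ, Z)))
  [5] S(S(add(add(Z, S^4(Z)), add(SZ, Z))))
  [6] S(S(add(S^4(Z), add(SZ, Z))))
  [7] S(S(S(add(SSSZ, add(SZ, Z)))))
  [8] S(S(S(S(add(SSZ, add(SZ, Z))))))

Answer: after 8 steps: S(S(S(S(add(SSZ, add(SZ, Z))))))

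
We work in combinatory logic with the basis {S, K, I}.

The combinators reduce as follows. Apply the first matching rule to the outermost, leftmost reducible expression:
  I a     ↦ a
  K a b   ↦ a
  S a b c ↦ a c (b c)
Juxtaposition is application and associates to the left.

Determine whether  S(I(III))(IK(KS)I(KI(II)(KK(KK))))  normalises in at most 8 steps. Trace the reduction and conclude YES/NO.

  start: S(I(III))(IK(KS)I(KI(II)(KK(KK))))
  step 1: S(III)(IK(KS)I(KI(II)(KK(KK))))
  step 2: S(II)(IK(KS)I(KI(II)(KK(KK))))
  step 3: SI(IK(KS)I(KI(II)(KK(KK))))
  step 4: SI(K(KS)I(KI(II)(KK(KK))))
  step 5: SI(KS(KI(II)(KK(KK))))
  step 6: SIS

Answer: YES — reaches normal form SIS in 6 ≤ 8 steps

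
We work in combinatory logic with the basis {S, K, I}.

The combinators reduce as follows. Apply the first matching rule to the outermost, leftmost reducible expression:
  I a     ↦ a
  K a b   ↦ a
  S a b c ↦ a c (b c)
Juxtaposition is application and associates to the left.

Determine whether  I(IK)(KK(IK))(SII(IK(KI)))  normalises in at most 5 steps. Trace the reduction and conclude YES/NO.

Answer: YES — reaches normal form K in 4 ≤ 5 steps

Reduction:
  start: I(IK)(KK(IK))(SII(IK(KI)))
  [1] IK(KK(IK))(SII(IK(KI)))
  [2] K(KK(IK))(SII(IK(KI)))
  [3] KK(IK)
  [4] K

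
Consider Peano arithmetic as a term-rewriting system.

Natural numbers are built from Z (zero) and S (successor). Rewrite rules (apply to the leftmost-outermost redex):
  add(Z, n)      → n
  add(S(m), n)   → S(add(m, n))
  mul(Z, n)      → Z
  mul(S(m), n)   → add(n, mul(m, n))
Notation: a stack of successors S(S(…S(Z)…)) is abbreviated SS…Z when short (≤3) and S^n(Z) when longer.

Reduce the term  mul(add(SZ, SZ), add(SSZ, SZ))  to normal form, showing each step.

Answer: normal form = S^6(Z)  (in 19 steps)

Derivation:
  start: mul(add(SZ, SZ), add(SSZ, SZ))
  [1] mul(S(add(Z, SZ)), add(SSZ, SZ))
  [2] add(add(SSZ, SZ), mul(add(Z, SZ), add(SSZ, SZ)))
  [3] add(S(add(SZ, SZ)), mul(add(Z, SZ), add(SSZ, SZ)))
  [4] S(add(add(SZ, SZ), mul(add(Z, SZ), add(SSZ, SZ))))
  [5] S(add(S(add(Z, SZ)), mul(add(Z, SZ), add(SSZ, SZ))))
  [6] S(S(add(add(Z, SZ), mul(add(Z, SZ), add(SSZ, SZ)))))
  [7] S(S(add(SZ, mul(add(Z, SZ), add(SSZ, SZ)))))
  [8] S(S(S(add(Z, mul(add(Z, SZ), add(SSZ, SZ))))))
  [9] S(S(S(mul(add(Z, SZ), add(SSZ, SZ)))))
  [10] S(S(S(mul(SZ, add(SSZ, SZ)))))
  [11] S(S(S(add(add(SSZ, SZ), mul(Z, add(SSZ, SZ))))))
  [12] S(S(S(add(S(add(SZ, SZ)), mul(Z, add(SSZ, SZ))))))
  [13] S(S(S(S(add(add(SZ, SZ), mul(Z, add(SSZ, SZ)))))))
  [14] S(S(S(S(add(S(add(Z, SZ)), mul(Z, add(SSZ, SZ)))))))
  [15] S(S(S(S(S(add(add(Z, SZ), mul(Z, add(SSZ, SZ))))))))
  [16] S(S(S(S(S(add(SZ, mul(Z, add(SSZ, SZ))))))))
  [17] S(S(S(S(S(S(add(Z, mul(Z, add(SSZ, SZ)))))))))
  [18] S(S(S(S(S(S(mul(Z, add(SSZ, SZ))))))))
  [19] S^6(Z)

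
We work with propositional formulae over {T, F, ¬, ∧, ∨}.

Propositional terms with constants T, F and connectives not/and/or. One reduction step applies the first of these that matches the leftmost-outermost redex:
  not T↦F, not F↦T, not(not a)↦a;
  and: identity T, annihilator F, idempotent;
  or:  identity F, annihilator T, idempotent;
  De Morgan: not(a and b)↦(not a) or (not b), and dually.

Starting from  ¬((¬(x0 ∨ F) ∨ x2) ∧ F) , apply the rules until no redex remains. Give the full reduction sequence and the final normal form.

  start: ¬((¬(x0 ∨ F) ∨ x2) ∧ F)
  step 1: ¬(¬(x0 ∨ F) ∨ x2) ∨ ¬F
  step 2: (¬¬(x0 ∨ F) ∧ ¬x2) ∨ ¬F
  step 3: ((x0 ∨ F) ∧ ¬x2) ∨ ¬F
  step 4: (x0 ∧ ¬x2) ∨ ¬F
  step 5: (x0 ∧ ¬x2) ∨ T
  step 6: T

Answer: normal form = T  (in 6 steps)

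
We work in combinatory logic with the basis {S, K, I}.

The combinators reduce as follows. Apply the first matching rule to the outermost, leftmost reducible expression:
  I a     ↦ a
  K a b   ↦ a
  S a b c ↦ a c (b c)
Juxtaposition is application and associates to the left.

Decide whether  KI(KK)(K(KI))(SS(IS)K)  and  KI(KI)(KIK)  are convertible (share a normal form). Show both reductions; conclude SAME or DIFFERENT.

Answer: DIFFERENT — A ⇓ KI, B ⇓ I

Working:
Term A:
  start: KI(KK)(K(KI))(SS(IS)K)
  [1] I(K(KI))(SS(IS)K)
  [2] K(KI)(SS(IS)K)
  [3] KI

Term B:
  start: KI(KI)(KIK)
  [1] I(KIK)
  [2] KIK
  [3] I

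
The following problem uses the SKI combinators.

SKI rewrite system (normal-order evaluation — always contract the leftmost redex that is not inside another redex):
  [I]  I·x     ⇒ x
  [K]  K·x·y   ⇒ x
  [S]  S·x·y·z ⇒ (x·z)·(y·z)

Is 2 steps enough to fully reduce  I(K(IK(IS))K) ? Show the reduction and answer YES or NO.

Answer: NO — after 2 steps the term is IK(IS), not yet normal

Working:
  start: I(K(IK(IS))K)
  step 1: K(IK(IS))K
  step 2: IK(IS)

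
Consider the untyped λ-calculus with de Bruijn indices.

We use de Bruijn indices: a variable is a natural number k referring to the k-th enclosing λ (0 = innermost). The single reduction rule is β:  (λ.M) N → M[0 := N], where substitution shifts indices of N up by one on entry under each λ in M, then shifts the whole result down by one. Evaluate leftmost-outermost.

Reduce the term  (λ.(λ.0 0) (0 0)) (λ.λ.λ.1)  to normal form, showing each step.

  start: (λ.(λ.0 0) (0 0)) (λ.λ.λ.1)
  [1] (λ.0 0) ((λ.λ.λ.1) (λ.λ.λ.1))
  [2] (λ.λ.λ.1) (λ.λ.λ.1) ((λ.λ.λ.1) (λ.λ.λ.1))
  [3] (λ.λ.1) ((λ.λ.λ.1) (λ.λ.λ.1))
  [4] λ.(λ.λ.λ.1) (λ.λ.λ.1)
  [5] λ.λ.λ.1

Answer: normal form = λ.λ.λ.1  (in 5 steps)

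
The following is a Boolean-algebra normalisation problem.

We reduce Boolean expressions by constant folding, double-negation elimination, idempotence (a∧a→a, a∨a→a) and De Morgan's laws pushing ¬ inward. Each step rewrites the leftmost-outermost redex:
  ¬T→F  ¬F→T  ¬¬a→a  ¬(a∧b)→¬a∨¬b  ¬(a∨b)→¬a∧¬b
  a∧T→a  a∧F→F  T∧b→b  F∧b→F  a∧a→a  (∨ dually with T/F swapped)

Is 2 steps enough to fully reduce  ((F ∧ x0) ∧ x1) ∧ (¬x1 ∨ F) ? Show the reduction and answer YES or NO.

Answer: NO — after 2 steps the term is F ∧ (¬x1 ∨ F), not yet normal

Reduction:
  start: ((F ∧ x0) ∧ x1) ∧ (¬x1 ∨ F)
  →1  (F ∧ x1) ∧ (¬x1 ∨ F)
  →2  F ∧ (¬x1 ∨ F)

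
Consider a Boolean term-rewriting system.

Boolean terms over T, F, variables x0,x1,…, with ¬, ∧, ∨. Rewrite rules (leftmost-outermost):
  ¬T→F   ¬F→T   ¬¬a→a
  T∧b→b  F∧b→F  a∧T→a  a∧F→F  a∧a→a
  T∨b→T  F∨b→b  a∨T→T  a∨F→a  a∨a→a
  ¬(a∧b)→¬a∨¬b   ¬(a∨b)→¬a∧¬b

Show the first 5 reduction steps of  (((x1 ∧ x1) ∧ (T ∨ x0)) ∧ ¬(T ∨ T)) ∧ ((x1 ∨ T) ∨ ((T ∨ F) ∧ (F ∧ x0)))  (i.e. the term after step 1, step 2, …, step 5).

Answer: after 5 steps: (x1 ∧ ¬T) ∧ ((x1 ∨ T) ∨ ((T ∨ F) ∧ (F ∧ x0)))

Derivation:
  start: (((x1 ∧ x1) ∧ (T ∨ x0)) ∧ ¬(T ∨ T)) ∧ ((x1 ∨ T) ∨ ((T ∨ F) ∧ (F ∧ x0)))
  →1  ((x1 ∧ (T ∨ x0)) ∧ ¬(T ∨ T)) ∧ ((x1 ∨ T) ∨ ((T ∨ F) ∧ (F ∧ x0)))
  →2  ((x1 ∧ T) ∧ ¬(T ∨ T)) ∧ ((x1 ∨ T) ∨ ((T ∨ F) ∧ (F ∧ x0)))
  →3  (x1 ∧ ¬(T ∨ T)) ∧ ((x1 ∨ T) ∨ ((T ∨ F) ∧ (F ∧ x0)))
  →4  (x1 ∧ (¬T ∧ ¬T)) ∧ ((x1 ∨ T) ∨ ((T ∨ F) ∧ (F ∧ x0)))
  →5  (x1 ∧ ¬T) ∧ ((x1 ∨ T) ∨ ((T ∨ F) ∧ (F ∧ x0)))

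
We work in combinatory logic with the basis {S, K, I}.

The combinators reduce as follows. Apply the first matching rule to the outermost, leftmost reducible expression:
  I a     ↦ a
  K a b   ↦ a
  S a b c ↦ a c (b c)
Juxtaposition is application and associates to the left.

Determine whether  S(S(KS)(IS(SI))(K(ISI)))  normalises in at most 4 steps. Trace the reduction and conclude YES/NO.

Answer: YES — reaches normal form S(S(S(SI)(K(SI)))) in 4 ≤ 4 steps

Reduction:
  start: S(S(KS)(IS(SI))(K(ISI)))
  [1] S(KS(K(ISI))(IS(SI)(K(ISI))))
  [2] S(S(IS(SI)(K(ISI))))
  [3] S(S(S(SI)(K(ISI))))
  [4] S(S(S(SI)(K(SI))))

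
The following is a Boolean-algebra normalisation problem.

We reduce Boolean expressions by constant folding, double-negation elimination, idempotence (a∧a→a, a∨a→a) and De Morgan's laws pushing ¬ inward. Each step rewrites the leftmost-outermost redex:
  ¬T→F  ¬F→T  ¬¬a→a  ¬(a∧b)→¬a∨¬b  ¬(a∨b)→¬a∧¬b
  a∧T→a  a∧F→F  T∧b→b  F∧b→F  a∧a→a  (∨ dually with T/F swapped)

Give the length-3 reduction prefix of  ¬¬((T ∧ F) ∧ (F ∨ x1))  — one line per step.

Answer: after 3 steps: F

Derivation:
  start: ¬¬((T ∧ F) ∧ (F ∨ x1))
  [1] (T ∧ F) ∧ (F ∨ x1)
  [2] F ∧ (F ∨ x1)
  [3] F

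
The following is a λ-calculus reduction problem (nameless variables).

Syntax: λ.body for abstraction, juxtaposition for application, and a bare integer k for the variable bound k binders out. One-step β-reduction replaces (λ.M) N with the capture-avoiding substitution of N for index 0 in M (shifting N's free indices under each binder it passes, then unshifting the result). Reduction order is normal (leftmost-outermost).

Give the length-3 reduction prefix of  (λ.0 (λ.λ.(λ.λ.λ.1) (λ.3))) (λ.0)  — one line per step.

  start: (λ.0 (λ.λ.(λ.λ.λ.1) (λ.3))) (λ.0)
  →1  (λ.0) (λ.λ.(λ.λ.λ.1) (λ.λ.0))
  →2  λ.λ.(λ.λ.λ.1) (λ.λ.0)
  →3  λ.λ.λ.λ.1

Answer: after 3 steps: λ.λ.λ.λ.1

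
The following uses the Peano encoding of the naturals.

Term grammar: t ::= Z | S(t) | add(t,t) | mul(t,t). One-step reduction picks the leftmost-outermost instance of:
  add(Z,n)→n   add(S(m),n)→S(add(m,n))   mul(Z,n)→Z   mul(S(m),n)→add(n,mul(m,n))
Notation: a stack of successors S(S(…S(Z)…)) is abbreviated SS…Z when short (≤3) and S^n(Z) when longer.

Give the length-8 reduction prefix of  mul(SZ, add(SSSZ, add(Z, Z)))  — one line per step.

  start: mul(SZ, add(SSSZ, add(Z, Z)))
  step 1: add(add(SSSZ, add(Z, Z)), mul(Z, add(SSSZ, add(Z, Z))))
  step 2: add(S(add(SSZ, add(Z, Z))), mul(Z, add(SSSZ, add(Z, Z))))
  step 3: S(add(add(SSZ, add(Z, Z)), mul(Z, add(SSSZ, add(Z, Z)))))
  step 4: S(add(S(add(SZ, add(Z, Z))), mul(Z, add(SSSZ, add(Z, Z)))))
  step 5: S(S(add(add(SZ, add(Z, Z)), mul(Z, add(SSSZ, add(Z, Z))))))
  step 6: S(S(add(S(add(Z, add(Z, Z))), mul(Z, add(SSSZ, add(Z, Z))))))
  step 7: S(S(S(add(add(Z, add(Z, Z)), mul(Z, add(SSSZ, add(Z, Z)))))))
  step 8: S(S(S(add(add(Z, Z), mul(Z, add(SSSZ, add(Z, Z)))))))

Answer: after 8 steps: S(S(S(add(add(Z, Z), mul(Z, add(SSSZ, add(Z, Z)))))))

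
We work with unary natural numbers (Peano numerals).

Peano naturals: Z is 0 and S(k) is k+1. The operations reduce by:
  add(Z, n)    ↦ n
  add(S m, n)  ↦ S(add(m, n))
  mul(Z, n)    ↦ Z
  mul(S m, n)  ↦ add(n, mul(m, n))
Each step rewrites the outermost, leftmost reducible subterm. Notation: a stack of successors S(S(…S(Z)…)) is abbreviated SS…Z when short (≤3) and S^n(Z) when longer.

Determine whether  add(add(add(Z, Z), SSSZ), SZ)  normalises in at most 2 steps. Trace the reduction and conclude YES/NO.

  start: add(add(add(Z, Z), SSSZ), SZ)
  →1  add(add(Z, SSSZ), SZ)
  →2  add(SSSZ, SZ)

Answer: NO — after 2 steps the term is add(SSSZ, SZ), not yet normal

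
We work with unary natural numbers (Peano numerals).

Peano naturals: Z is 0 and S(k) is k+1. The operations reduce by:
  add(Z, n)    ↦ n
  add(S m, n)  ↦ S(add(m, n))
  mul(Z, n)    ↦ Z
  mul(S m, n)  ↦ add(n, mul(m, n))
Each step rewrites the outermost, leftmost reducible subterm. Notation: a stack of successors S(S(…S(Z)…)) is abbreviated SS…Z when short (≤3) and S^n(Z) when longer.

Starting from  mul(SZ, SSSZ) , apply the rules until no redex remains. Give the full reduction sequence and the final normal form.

  start: mul(SZ, SSSZ)
  →1  add(SSSZ, mul(Z, SSSZ))
  →2  S(add(SSZ, mul(Z, SSSZ)))
  →3  S(S(add(SZ, mul(Z, SSSZ))))
  →4  S(S(S(add(Z, mul(Z, SSSZ)))))
  →5  S(S(S(mul(Z, SSSZ))))
  →6  SSSZ

Answer: normal form = SSSZ  (in 6 steps)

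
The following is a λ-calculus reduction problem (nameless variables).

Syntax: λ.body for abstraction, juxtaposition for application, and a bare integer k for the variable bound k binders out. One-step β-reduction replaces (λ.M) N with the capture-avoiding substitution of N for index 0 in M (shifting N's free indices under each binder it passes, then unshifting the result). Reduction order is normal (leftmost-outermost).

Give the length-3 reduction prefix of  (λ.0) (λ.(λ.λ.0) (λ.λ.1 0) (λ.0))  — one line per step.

  start: (λ.0) (λ.(λ.λ.0) (λ.λ.1 0) (λ.0))
  →1  λ.(λ.λ.0) (λ.λ.1 0) (λ.0)
  →2  λ.(λ.0) (λ.0)
  →3  λ.λ.0

Answer: after 3 steps: λ.λ.0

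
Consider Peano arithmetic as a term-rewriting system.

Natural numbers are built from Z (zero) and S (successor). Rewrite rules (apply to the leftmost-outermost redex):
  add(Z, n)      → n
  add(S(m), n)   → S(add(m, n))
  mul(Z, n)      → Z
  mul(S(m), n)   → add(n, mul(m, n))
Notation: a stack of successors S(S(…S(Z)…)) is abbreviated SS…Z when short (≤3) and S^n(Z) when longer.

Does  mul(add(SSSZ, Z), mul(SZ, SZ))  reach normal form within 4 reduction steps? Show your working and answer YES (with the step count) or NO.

  start: mul(add(SSSZ, Z), mul(SZ, SZ))
  step 1: mul(S(add(SSZ, Z)), mul(SZ, SZ))
  step 2: add(mul(SZ, SZ), mul(add(SSZ, Z), mul(SZ, SZ)))
  step 3: add(add(SZ, mul(Z, SZ)), mul(add(SSZ, Z), mul(SZ, SZ)))
  step 4: add(S(add(Z, mul(Z, SZ))), mul(add(SSZ, Z), mul(SZ, SZ)))

Answer: NO — after 4 steps the term is add(S(add(Z, mul(Z, SZ))), mul(add(SSZ, Z), mul(SZ, SZ))), not yet normal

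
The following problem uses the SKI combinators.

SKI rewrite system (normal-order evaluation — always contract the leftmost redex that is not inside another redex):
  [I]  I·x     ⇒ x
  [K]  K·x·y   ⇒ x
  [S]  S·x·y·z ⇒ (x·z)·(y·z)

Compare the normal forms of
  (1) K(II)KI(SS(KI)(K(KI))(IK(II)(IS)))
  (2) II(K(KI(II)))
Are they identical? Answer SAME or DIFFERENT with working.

Answer: DIFFERENT — A ⇓ I, B ⇓ KI

Working:
Term A:
  start: K(II)KI(SS(KI)(K(KI))(IK(II)(IS)))
  [1] III(SS(KI)(K(KI))(IK(II)(IS)))
  [2] II(SS(KI)(K(KI))(IK(II)(IS)))
  [3] I(SS(KI)(K(KI))(IK(II)(IS)))
  [4] SS(KI)(K(KI))(IK(II)(IS))
  [5] S(K(KI))(KI(K(KI)))(IK(II)(IS))
  [6] K(KI)(IK(II)(IS))(KI(K(KI))(IK(II)(IS)))
  [7] KI(KI(K(KI))(IK(II)(IS)))
  [8] I

Term B:
  start: II(K(KI(II)))
  [1] I(K(KI(II)))
  [2] K(KI(II))
  [3] KI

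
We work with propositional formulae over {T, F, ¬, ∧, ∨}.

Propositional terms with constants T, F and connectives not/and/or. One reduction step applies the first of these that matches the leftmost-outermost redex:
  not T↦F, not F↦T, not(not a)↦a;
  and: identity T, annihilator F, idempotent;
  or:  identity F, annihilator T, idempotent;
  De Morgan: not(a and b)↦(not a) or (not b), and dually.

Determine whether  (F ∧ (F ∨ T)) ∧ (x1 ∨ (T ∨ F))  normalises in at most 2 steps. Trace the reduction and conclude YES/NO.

Answer: YES — reaches normal form F in 2 ≤ 2 steps

Derivation:
  start: (F ∧ (F ∨ T)) ∧ (x1 ∨ (T ∨ F))
  →1  F ∧ (x1 ∨ (T ∨ F))
  →2  F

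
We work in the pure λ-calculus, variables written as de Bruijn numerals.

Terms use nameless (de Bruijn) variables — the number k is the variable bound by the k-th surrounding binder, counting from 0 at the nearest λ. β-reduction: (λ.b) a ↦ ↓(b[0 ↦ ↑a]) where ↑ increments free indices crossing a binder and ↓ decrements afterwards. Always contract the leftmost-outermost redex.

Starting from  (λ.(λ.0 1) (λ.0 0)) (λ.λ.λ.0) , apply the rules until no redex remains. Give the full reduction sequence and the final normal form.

Answer: normal form = λ.λ.0  (in 4 steps)

Working:
  start: (λ.(λ.0 1) (λ.0 0)) (λ.λ.λ.0)
  →1  (λ.0 (λ.λ.λ.0)) (λ.0 0)
  →2  (λ.0 0) (λ.λ.λ.0)
  →3  (λ.λ.λ.0) (λ.λ.λ.0)
  →4  λ.λ.0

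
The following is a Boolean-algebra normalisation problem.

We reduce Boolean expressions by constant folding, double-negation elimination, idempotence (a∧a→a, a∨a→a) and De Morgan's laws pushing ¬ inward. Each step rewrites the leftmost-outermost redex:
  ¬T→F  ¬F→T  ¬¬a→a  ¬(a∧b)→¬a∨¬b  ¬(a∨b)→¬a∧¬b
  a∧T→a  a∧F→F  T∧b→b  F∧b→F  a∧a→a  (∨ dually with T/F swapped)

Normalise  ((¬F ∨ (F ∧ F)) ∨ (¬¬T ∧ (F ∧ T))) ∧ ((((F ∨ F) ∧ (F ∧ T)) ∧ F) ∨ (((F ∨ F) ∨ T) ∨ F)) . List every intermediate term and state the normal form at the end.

Answer: normal form = T  (in 8 steps)

Derivation:
  start: ((¬F ∨ (F ∧ F)) ∨ (¬¬T ∧ (F ∧ T))) ∧ ((((F ∨ F) ∧ (F ∧ T)) ∧ F) ∨ (((F ∨ F) ∨ T) ∨ F))
  →1  ((T ∨ (F ∧ F)) ∨ (¬¬T ∧ (F ∧ T))) ∧ ((((F ∨ F) ∧ (F ∧ T)) ∧ F) ∨ (((F ∨ F) ∨ T) ∨ F))
  →2  (T ∨ (¬¬T ∧ (F ∧ T))) ∧ ((((F ∨ F) ∧ (F ∧ T)) ∧ F) ∨ (((F ∨ F) ∨ T) ∨ F))
  →3  T ∧ ((((F ∨ F) ∧ (F ∧ T)) ∧ F) ∨ (((F ∨ F) ∨ T) ∨ F))
  →4  (((F ∨ F) ∧ (F ∧ T)) ∧ F) ∨ (((F ∨ F) ∨ T) ∨ F)
  →5  F ∨ (((F ∨ F) ∨ T) ∨ F)
  →6  ((F ∨ F) ∨ T) ∨ F
  →7  (F ∨ F) ∨ T
  →8  T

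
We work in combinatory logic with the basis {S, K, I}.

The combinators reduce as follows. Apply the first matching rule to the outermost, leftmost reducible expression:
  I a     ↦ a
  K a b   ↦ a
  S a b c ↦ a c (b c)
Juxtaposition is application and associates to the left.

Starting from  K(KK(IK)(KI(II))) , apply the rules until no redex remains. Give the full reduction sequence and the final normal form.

  start: K(KK(IK)(KI(II)))
  →1  K(K(KI(II)))
  →2  K(KI)

Answer: normal form = K(KI)  (in 2 steps)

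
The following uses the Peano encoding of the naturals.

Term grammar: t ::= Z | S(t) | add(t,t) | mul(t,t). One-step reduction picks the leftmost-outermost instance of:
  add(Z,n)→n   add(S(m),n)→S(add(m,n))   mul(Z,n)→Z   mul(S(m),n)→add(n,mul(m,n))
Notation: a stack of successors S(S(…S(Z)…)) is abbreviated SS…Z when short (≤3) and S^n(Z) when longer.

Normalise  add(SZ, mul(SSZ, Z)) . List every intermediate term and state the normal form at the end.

Answer: normal form = SZ  (in 7 steps)

Reduction:
  start: add(SZ, mul(SSZ, Z))
  [1] S(add(Z, mul(SSZ, Z)))
  [2] S(mul(SSZ, Z))
  [3] S(add(Z, mul(SZ, Z)))
  [4] S(mul(SZ, Z))
  [5] S(add(Z, mul(Z, Z)))
  [6] S(mul(Z, Z))
  [7] SZ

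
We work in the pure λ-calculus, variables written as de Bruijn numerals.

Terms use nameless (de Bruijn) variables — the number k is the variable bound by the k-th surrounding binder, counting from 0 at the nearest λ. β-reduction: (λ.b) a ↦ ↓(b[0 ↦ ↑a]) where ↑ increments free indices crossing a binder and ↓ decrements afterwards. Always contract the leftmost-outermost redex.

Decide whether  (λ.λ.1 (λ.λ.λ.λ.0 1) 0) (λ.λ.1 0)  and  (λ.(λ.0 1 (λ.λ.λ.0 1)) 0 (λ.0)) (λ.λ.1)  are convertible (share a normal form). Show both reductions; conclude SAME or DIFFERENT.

Term A:
  start: (λ.λ.1 (λ.λ.λ.λ.0 1) 0) (λ.λ.1 0)
  [1] λ.(λ.λ.1 0) (λ.λ.λ.λ.0 1) 0
  [2] λ.(λ.(λ.λ.λ.λ.0 1) 0) 0
  [3] λ.(λ.λ.λ.λ.0 1) 0
  [4] λ.λ.λ.λ.0 1

Term B:
  start: (λ.(λ.0 1 (λ.λ.λ.0 1)) 0 (λ.0)) (λ.λ.1)
  [1] (λ.0 (λ.λ.1) (λ.λ.λ.0 1)) (λ.λ.1) (λ.0)
  [2] (λ.λ.1) (λ.λ.1) (λ.λ.λ.0 1) (λ.0)
  [3] (λ.λ.λ.1) (λ.λ.λ.0 1) (λ.0)
  [4] (λ.λ.1) (λ.0)
  [5] λ.λ.0

Answer: DIFFERENT — A ⇓ λ.λ.λ.λ.0 1, B ⇓ λ.λ.0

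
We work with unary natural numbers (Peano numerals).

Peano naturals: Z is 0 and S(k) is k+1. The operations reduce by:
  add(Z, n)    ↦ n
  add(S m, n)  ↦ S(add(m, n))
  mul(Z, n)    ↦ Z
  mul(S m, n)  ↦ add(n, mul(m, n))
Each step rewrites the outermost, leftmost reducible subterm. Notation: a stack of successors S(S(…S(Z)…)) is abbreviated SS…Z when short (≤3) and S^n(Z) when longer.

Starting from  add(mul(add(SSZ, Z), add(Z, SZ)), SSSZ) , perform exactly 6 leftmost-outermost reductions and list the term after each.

Answer: after 6 steps: S(add(mul(add(SZ, Z), add(Z, SZ)), SSSZ))

Reduction:
  start: add(mul(add(SSZ, Z), add(Z, SZ)), SSSZ)
  [1] add(mul(S(add(SZ, Z)), add(Z, SZ)), SSSZ)
  [2] add(add(add(Z, SZ), mul(add(SZ, Z), add(Z, SZ))), SSSZ)
  [3] add(add(SZ, mul(add(SZ, Z), add(Z, SZ))), SSSZ)
  [4] add(S(add(Z, mul(add(SZ, Z), add(Z, SZ)))), SSSZ)
  [5] S(add(add(Z, mul(add(SZ, Z), add(Z, SZ))), SSSZ))
  [6] S(add(mul(add(SZ, Z), add(Z, SZ)), SSSZ))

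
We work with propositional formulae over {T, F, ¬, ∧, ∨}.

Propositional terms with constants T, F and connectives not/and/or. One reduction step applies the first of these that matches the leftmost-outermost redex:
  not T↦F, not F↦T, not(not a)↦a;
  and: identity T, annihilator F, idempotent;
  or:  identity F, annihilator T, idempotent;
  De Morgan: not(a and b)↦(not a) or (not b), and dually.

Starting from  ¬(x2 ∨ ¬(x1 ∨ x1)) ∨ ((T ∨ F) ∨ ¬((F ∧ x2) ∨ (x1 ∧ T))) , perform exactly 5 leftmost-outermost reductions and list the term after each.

  start: ¬(x2 ∨ ¬(x1 ∨ x1)) ∨ ((T ∨ F) ∨ ¬((F ∧ x2) ∨ (x1 ∧ T)))
  step 1: (¬x2 ∧ ¬¬(x1 ∨ x1)) ∨ ((T ∨ F) ∨ ¬((F ∧ x2) ∨ (x1 ∧ T)))
  step 2: (¬x2 ∧ (x1 ∨ x1)) ∨ ((T ∨ F) ∨ ¬((F ∧ x2) ∨ (x1 ∧ T)))
  step 3: (¬x2 ∧ x1) ∨ ((T ∨ F) ∨ ¬((F ∧ x2) ∨ (x1 ∧ T)))
  step 4: (¬x2 ∧ x1) ∨ (T ∨ ¬((F ∧ x2) ∨ (x1 ∧ T)))
  step 5: (¬x2 ∧ x1) ∨ T

Answer: after 5 steps: (¬x2 ∧ x1) ∨ T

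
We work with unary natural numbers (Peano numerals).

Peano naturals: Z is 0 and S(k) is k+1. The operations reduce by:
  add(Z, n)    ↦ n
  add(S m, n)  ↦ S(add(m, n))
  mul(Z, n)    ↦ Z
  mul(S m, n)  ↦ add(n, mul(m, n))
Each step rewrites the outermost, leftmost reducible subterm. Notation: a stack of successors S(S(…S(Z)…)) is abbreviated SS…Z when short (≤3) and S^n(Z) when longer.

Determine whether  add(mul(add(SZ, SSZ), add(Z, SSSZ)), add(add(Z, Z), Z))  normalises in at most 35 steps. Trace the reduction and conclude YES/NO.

Answer: YES — reaches normal form S^9(Z) in 33 ≤ 35 steps

Derivation:
  start: add(mul(add(SZ, SSZ), add(Z, SSSZ)), add(add(Z, Z), Z))
  step 1: add(mul(S(add(Z, SSZ)), add(Z, SSSZ)), add(add(Z, Z), Z))
  step 2: add(add(add(Z, SSSZ), mul(add(Z, SSZ), add(Z, SSSZ))), add(add(Z, Z), Z))
  step 3: add(add(SSSZ, mul(add(Z, SSZ), add(Z, SSSZ))), add(add(Z, Z), Z))
  step 4: add(S(add(SSZ, mul(add(Z, SSZ), add(Z, SSSZ)))), add(add(Z, Z), Z))
  step 5: S(add(add(SSZ, mul(add(Z, SSZ), add(Z, SSSZ))), add(add(Z, Z), Z)))
  step 6: S(add(S(add(SZ, mul(add(Z, SSZ), add(Z, SSSZ)))), add(add(Z, Z), Z)))
  step 7: S(S(add(add(SZ, mul(add(Z, SSZ), add(Z, SSSZ))), add(add(Z, Z), Z))))
  step 8: S(S(add(S(add(Z, mul(add(Z, SSZ), add(Z, SSSZ)))), add(add(Z, Z), Z))))
  step 9: S(S(S(add(add(Z, mul(add(Z, SSZ), add(Z, SSSZ))), add(add(Z, Z), Z)))))
  step 10: S(S(S(add(mul(add(Z, SSZ), add(Z, SSSZ)), add(add(Z, Z), Z)))))
  step 11: S(S(S(add(mul(SSZ, add(Z, SSSZ)), add(add(Z, Z), Z)))))
  step 12: S(S(S(add(add(add(Z, SSSZ), mul(SZ, add(Z, SSSZ))), add(add(Z, Z), Z)))))
  step 13: S(S(S(add(add(SSSZ, mul(SZ, add(Z, SSSZ))), add(add(Z, Z), Z)))))
  step 14: S(S(S(add(S(add(SSZ, mul(SZ, add(Z, SSSZ)))), add(add(Z, Z), Z)))))
  step 15: S(S(S(S(add(add(SSZ, mul(SZ, add(Z, SSSZ))), add(add(Z, Z), Z))))))
  step 16: S(S(S(S(add(S(add(SZ, mul(SZ, add(Z, SSSZ)))), add(add(Z, Z), Z))))))
  step 17: S(S(S(S(S(add(add(SZ, mul(SZ, add(Z, SSSZ))), add(add(Z, Z), Z)))))))
  step 18: S(S(S(S(S(add(S(add(Z, mul(SZ, add(Z, SSSZ)))), add(add(Z, Z), Z)))))))
  step 19: S(S(S(S(S(S(add(add(Z, mul(SZ, add(Z, SSSZ))), add(add(Z, Z), Z))))))))
  step 20: S(S(S(S(S(S(add(mul(SZ, add(Z, SSSZ)), add(add(Z, Z), Z))))))))
  step 21: S(S(S(S(S(S(add(add(add(Z, SSSZ), mul(Z, add(Z, SSSZ))), add(add(Z, Z), Z))))))))
  step 22: S(S(S(S(S(S(add(add(SSSZ, mul(Z, add(Z, SSSZ))), add(add(Z, Z), Z))))))))
  step 23: S(S(S(S(S(S(add(S(add(SSZ, mul(Z, add(Z, SSSZ)))), add(add(Z, Z), Z))))))))
  step 24: S(S(S(S(S(S(S(add(add(SSZ, mul(Z, add(Z, SSSZ))), add(add(Z, Z), Z)))))))))
  step 25: S(S(S(S(S(S(S(add(S(add(SZ, mul(Z, add(Z, SSSZ)))), add(add(Z, Z), Z)))))))))
  step 26: S(S(S(S(S(S(S(S(add(add(SZ, mul(Z, add(Z, SSSZ))), add(add(Z, Z), Z))))))))))
  step 27: S(S(S(S(S(S(S(S(add(S(add(Z, mul(Z, add(Z, SSSZ)))), add(add(Z, Z), Z))))))))))
  step 28: S(S(S(S(S(S(S(S(S(add(add(Z, mul(Z, add(Z, SSSZ))), add(add(Z, Z), Z)))))))))))
  step 29: S(S(S(S(S(S(S(S(S(add(mul(Z, add(Z, SSSZ)), add(add(Z, Z), Z)))))))))))
  step 30: S(S(S(S(S(S(S(S(S(add(Z, add(add(Z, Z), Z)))))))))))
  step 31: S(S(S(S(S(S(S(S(S(add(add(Z, Z), Z))))))))))
  step 32: S(S(S(S(S(S(S(S(S(add(Z, Z))))))))))
  step 33: S^9(Z)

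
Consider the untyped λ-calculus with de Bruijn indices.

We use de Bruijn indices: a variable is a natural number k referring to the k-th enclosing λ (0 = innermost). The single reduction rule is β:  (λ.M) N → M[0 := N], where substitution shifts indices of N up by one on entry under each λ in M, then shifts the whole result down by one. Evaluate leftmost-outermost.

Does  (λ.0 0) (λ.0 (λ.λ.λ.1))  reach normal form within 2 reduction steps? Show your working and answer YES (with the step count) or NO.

  start: (λ.0 0) (λ.0 (λ.λ.λ.1))
  step 1: (λ.0 (λ.λ.λ.1)) (λ.0 (λ.λ.λ.1))
  step 2: (λ.0 (λ.λ.λ.1)) (λ.λ.λ.1)

Answer: NO — after 2 steps the term is (λ.0 (λ.λ.λ.1)) (λ.λ.λ.1), not yet normal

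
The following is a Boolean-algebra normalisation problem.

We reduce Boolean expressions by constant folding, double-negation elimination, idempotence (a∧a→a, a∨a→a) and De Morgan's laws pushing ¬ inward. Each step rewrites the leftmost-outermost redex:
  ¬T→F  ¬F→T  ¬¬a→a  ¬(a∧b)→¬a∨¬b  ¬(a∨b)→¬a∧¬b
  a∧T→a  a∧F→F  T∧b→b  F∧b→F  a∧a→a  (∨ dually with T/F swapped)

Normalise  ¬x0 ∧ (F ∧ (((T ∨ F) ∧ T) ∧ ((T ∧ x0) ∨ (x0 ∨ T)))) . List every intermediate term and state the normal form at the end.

  start: ¬x0 ∧ (F ∧ (((T ∨ F) ∧ T) ∧ ((T ∧ x0) ∨ (x0 ∨ T))))
  →1  ¬x0 ∧ F
  →2  F

Answer: normal form = F  (in 2 steps)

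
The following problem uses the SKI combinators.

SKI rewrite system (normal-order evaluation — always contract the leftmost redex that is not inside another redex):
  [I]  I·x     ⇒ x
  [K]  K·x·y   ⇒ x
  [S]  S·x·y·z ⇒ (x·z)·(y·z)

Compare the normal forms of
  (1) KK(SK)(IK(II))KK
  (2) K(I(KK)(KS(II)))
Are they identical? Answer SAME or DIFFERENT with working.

Answer: DIFFERENT — A ⇓ I, B ⇓ KK

Working:
Term A:
  start: KK(SK)(IK(II))KK
  step 1: K(IK(II))KK
  step 2: IK(II)K
  step 3: K(II)K
  step 4: II
  step 5: I

Term B:
  start: K(I(KK)(KS(II)))
  step 1: K(KK(KS(II)))
  step 2: KK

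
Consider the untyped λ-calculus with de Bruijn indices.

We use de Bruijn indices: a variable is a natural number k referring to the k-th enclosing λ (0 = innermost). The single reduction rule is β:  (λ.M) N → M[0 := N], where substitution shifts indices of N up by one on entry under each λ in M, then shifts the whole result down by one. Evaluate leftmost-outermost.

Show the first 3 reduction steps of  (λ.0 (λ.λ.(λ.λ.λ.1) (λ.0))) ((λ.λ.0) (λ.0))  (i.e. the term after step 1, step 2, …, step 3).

Answer: after 3 steps: λ.λ.(λ.λ.λ.1) (λ.0)

Reduction:
  start: (λ.0 (λ.λ.(λ.λ.λ.1) (λ.0))) ((λ.λ.0) (λ.0))
  →1  (λ.λ.0) (λ.0) (λ.λ.(λ.λ.λ.1) (λ.0))
  →2  (λ.0) (λ.λ.(λ.λ.λ.1) (λ.0))
  →3  λ.λ.(λ.λ.λ.1) (λ.0)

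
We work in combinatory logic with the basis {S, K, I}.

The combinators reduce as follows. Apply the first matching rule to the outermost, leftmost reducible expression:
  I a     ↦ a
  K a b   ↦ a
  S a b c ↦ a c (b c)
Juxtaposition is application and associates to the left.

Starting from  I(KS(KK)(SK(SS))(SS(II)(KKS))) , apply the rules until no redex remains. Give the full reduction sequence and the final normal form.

Answer: normal form = S(SK(SS))(SKK)  (in 7 steps)

Reduction:
  start: I(KS(KK)(SK(SS))(SS(II)(KKS)))
  →1  KS(KK)(SK(SS))(SS(II)(KKS))
  →2  S(SK(SS))(SS(II)(KKS))
  →3  S(SK(SS))(S(KKS)(II(KKS)))
  →4  S(SK(SS))(SK(II(KKS)))
  →5  S(SK(SS))(SK(I(KKS)))
  →6  S(SK(SS))(SK(KKS))
  →7  S(SK(SS))(SKK)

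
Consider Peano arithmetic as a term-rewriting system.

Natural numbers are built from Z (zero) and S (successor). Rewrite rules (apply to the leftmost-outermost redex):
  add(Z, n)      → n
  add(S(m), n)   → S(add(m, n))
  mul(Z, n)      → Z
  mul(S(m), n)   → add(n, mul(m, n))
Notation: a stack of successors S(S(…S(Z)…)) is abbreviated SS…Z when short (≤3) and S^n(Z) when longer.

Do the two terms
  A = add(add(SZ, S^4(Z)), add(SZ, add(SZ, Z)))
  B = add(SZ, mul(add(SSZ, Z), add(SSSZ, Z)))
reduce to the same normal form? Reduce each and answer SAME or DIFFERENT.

Answer: SAME — A ⇓ S^7(Z), B ⇓ S^7(Z)

Reduction:
Term A:
  start: add(add(SZ, S^4(Z)), add(SZ, add(SZ, Z)))
  →1  add(S(add(Z, S^4(Z))), add(SZ, add(SZ, Z)))
  →2  S(add(add(Z, S^4(Z)), add(SZ, add(SZ, Z))))
  →3  S(add(S^4(Z), add(SZ, add(SZ, Z))))
  →4  S(S(add(SSSZ, add(SZ, add(SZ, Z)))))
  →5  S(S(S(add(SSZ, add(SZ, add(SZ, Z))))))
  →6  S(S(S(S(add(SZ, add(SZ, add(SZ, Z)))))))
  →7  S(S(S(S(S(add(Z, add(SZ, add(SZ, Z))))))))
  →8  S(S(S(S(S(add(SZ, add(SZ, Z)))))))
  →9  S(S(S(S(S(S(add(Z, add(SZ, Z))))))))
  →10  S(S(S(S(S(S(add(SZ, Z)))))))
  →11  S(S(S(S(S(S(S(add(Z, Z))))))))
  →12  S^7(Z)

Term B:
  start: add(SZ, mul(add(SSZ, Z), add(SSSZ, Z)))
  →1  S(add(Z, mul(add(SSZ, Z), add(SSSZ, Z))))
  →2  S(mul(add(SSZ, Z), add(SSSZ, Z)))
  →3  S(mul(S(add(SZ, Z)), add(SSSZ, Z)))
  →4  S(add(add(SSSZ, Z), mul(add(SZ, Z), add(SSSZ, Z))))
  →5  S(add(S(add(SSZ, Z)), mul(add(SZ, Z), add(SSSZ, Z))))
  →6  S(S(add(add(SSZ, Z), mul(add(SZ, Z), add(SSSZ, Z)))))
  →7  S(S(add(S(add(SZ, Z)), mul(add(SZ, Z), add(SSSZ, Z)))))
  →8  S(S(S(add(add(SZ, Z), mul(add(SZ, Z), add(SSSZ, Z))))))
  →9  S(S(S(add(S(add(Z, Z)), mul(add(SZ, Z), add(SSSZ, Z))))))
  →10  S(S(S(S(add(add(Z, Z), mul(add(SZ, Z), add(SSSZ, Z)))))))
  →11  S(S(S(S(add(Z, mul(add(SZ, Z), add(SSSZ, Z)))))))
  →12  S(S(S(S(mul(add(SZ, Z), add(SSSZ, Z))))))
  →13  S(S(S(S(mul(S(add(Z, Z)), add(SSSZ, Z))))))
  →14  S(S(S(S(add(add(SSSZ, Z), mul(add(Z, Z), add(SSSZ, Z)))))))
  →15  S(S(S(S(add(S(add(SSZ, Z)), mul(add(Z, Z), add(SSSZ, Z)))))))
  →16  S(S(S(S(S(add(add(SSZ, Z), mul(add(Z, Z), add(SSSZ, Z))))))))
  →17  S(S(S(S(S(add(S(add(SZ, Z)), mul(add(Z, Z), add(SSSZ, Z))))))))
  →18  S(S(S(S(S(S(add(add(SZ, Z), mul(add(Z, Z), add(SSSZ, Z)))))))))
  →19  S(S(S(S(S(S(add(S(add(Z, Z)), mul(add(Z, Z), add(SSSZ, Z)))))))))
  →20  S(S(S(S(S(S(S(add(add(Z, Z), mul(add(Z, Z), add(SSSZ, Z))))))))))
  →21  S(S(S(S(S(S(S(add(Z, mul(add(Z, Z), add(SSSZ, Z))))))))))
  →22  S(S(S(S(S(S(S(mul(add(Z, Z), add(SSSZ, Z)))))))))
  →23  S(S(S(S(S(S(S(mul(Z, add(SSSZ, Z)))))))))
  →24  S^7(Z)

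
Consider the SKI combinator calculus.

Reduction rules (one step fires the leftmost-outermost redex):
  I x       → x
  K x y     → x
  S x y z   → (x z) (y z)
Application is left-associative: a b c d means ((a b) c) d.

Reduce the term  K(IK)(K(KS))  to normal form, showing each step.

  start: K(IK)(K(KS))
  [1] IK
  [2] K

Answer: normal form = K  (in 2 steps)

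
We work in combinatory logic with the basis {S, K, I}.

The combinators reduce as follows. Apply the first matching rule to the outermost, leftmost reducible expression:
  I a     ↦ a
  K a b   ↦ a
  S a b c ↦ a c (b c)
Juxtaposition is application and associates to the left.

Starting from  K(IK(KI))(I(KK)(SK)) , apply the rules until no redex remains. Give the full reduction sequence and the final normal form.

Answer: normal form = K(KI)  (in 2 steps)

Derivation:
  start: K(IK(KI))(I(KK)(SK))
  step 1: IK(KI)
  step 2: K(KI)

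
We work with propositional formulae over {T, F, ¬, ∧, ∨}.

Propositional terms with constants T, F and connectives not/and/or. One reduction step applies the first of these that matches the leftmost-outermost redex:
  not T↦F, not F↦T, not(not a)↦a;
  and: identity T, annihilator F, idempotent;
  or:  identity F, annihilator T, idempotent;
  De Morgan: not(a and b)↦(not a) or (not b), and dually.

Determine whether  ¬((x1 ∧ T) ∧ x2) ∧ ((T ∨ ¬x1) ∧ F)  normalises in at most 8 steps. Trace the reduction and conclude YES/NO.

Answer: YES — reaches normal form F in 6 ≤ 8 steps

Working:
  start: ¬((x1 ∧ T) ∧ x2) ∧ ((T ∨ ¬x1) ∧ F)
  [1] (¬(x1 ∧ T) ∨ ¬x2) ∧ ((T ∨ ¬x1) ∧ F)
  [2] ((¬x1 ∨ ¬T) ∨ ¬x2) ∧ ((T ∨ ¬x1) ∧ F)
  [3] ((¬x1 ∨ F) ∨ ¬x2) ∧ ((T ∨ ¬x1) ∧ F)
  [4] (¬x1 ∨ ¬x2) ∧ ((T ∨ ¬x1) ∧ F)
  [5] (¬x1 ∨ ¬x2) ∧ F
  [6] F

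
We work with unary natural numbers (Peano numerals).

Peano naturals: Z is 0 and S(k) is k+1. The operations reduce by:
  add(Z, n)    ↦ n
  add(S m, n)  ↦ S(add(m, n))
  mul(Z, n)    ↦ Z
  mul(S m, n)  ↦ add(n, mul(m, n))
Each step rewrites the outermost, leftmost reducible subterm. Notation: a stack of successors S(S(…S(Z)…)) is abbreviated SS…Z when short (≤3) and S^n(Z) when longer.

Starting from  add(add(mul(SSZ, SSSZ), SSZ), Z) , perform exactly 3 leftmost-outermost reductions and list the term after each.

Answer: after 3 steps: add(S(add(add(SSZ, mul(SZ, SSSZ)), SSZ)), Z)

Derivation:
  start: add(add(mul(SSZ, SSSZ), SSZ), Z)
  [1] add(add(add(SSSZ, mul(SZ, SSSZ)), SSZ), Z)
  [2] add(add(S(add(SSZ, mul(SZ, SSSZ))), SSZ), Z)
  [3] add(S(add(add(SSZ, mul(SZ, SSSZ)), SSZ)), Z)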